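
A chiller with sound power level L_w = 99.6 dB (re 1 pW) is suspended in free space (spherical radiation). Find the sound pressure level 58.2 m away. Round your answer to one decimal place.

The power spreads over a sphere of area 4π·r², so L_p = L_w − 10·log₁₀(4π·r²).
4π·r² = 4.257e+04 m², 10·log₁₀ of that is 46.291 dB.
L_p = 99.6 − 46.291 = 53.31 dB.

53.3 dB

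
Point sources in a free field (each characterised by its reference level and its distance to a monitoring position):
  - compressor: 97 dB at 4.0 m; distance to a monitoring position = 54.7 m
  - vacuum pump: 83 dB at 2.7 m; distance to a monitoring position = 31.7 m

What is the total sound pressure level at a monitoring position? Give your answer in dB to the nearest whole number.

Apply inverse-square spreading to bring every level to the receiver, then sum 10^(L/10).
compressor: 97 − 20·log₁₀(54.7/4.0) = 97 − 22.72 = 74.28 dB.
vacuum pump: 83 − 20·log₁₀(31.7/2.7) = 83 − 21.39 = 61.61 dB.
Σ 10^(L/10) = 2.825e+07 → L_total = 10·log₁₀(2.825e+07) = 74.51 dB.

75 dB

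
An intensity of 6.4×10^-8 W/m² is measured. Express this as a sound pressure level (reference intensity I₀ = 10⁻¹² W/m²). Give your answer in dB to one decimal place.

Dividing by I₀ shifts the exponent by 12: I/I₀ = 6.4×10^4.
L = 10·(0.8062 + 4) = 48.06 dB.

48.1 dB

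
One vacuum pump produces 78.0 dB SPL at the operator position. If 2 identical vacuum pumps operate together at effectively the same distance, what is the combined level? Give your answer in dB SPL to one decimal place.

L_total = L₁ + 10·log₁₀ N for N identical incoherent sources.
L_total = 78.0 + 10·log₁₀(2) = 78.0 + 3.010 = 81.01 dB SPL.

81.0 dB SPL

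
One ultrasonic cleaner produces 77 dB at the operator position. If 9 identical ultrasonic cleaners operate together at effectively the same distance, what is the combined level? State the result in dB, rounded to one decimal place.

With 9 equal, uncorrelated contributions the intensity is 9× that of one unit, giving a rise of 10·log₁₀ 9.
L_total = 77 + 10·log₁₀(9) = 77 + 9.542 = 86.54 dB.

86.5 dB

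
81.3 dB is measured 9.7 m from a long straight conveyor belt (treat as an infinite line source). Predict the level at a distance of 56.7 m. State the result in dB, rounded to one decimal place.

73.6 dB

For a line source, L₂ = L₁ − 10·log₁₀(r₂/r₁).
L₂ = 81.3 − 10·log₁₀(56.7/9.7) = 81.3 − 7.668 = 73.63 dB.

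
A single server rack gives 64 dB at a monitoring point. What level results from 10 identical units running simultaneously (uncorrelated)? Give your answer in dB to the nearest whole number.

74 dB

With 10 equal, uncorrelated contributions the intensity is 10× that of one unit, giving a rise of 10·log₁₀ 10.
L_total = 64 + 10·log₁₀(10) = 64 + 10.000 = 74.00 dB.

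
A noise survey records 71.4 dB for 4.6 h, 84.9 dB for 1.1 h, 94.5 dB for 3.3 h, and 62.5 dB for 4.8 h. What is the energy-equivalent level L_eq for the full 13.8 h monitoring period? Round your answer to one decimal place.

L_eq = 10·log₁₀[(1/T)·Σ tᵢ·10^(Lᵢ/10)] with T = 13.8 h.
Σ tᵢ·10^(Lᵢ/10) = 4.6·10^(71.4/10) + 1.1·10^(84.9/10) + 3.3·10^(94.5/10) + 4.8·10^(62.5/10) = 9.713e+09.
L_eq = 10·log₁₀(9.713e+09/13.8) = 88.47 dB.

88.5 dB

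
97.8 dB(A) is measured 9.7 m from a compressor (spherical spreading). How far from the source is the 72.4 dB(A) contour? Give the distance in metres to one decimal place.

180.6 m

Point-source spreading drops the level by 20·log₁₀(r₂/r₁); inverting, r₂/r₁ = 10^(ΔL/20).
r₂ = 9.7·10^((97.8−72.4)/20) = 9.7·10^(25.4/20) = 180.62 m.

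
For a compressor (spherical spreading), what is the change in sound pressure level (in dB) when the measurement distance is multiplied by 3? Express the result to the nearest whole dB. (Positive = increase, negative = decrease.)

-10 dB

With spherical spreading the level changes by −20·log₁₀(r₂/r₁).
ΔL = −20·log₁₀(3) = -9.54 dB.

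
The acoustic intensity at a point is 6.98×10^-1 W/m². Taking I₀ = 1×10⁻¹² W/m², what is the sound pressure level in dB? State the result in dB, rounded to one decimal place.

118.4 dB

I/I₀ = 6.98×10^-1/10⁻¹² = 6.98×10^11, and L = 10·log₁₀(I/I₀).
L = 10·(0.8439 + 11) = 118.44 dB.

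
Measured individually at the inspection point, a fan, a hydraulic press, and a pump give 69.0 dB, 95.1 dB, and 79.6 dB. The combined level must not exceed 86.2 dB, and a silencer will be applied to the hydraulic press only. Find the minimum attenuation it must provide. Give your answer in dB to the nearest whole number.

10 dB

Fixed contribution from the other sources: Σ 10^(L/10) = 10^(69.0/10) + 10^(79.6/10) = 9.914e+07 (79.96 dB).
To meet 86.2 dB overall, the treated hydraulic press may contribute at most 10^(86.2/10) − 9.914e+07 = 3.177e+08, i.e. 85.02 dB.
Required insertion loss = 95.1 − 85.02 = 10.08 dB.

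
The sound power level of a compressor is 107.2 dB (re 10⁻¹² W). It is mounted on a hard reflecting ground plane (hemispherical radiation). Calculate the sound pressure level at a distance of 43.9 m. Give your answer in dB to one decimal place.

66.4 dB

L_p = L_w − 10·log₁₀(2π·r²) with r = 43.9 m.
2π·r² = 1.211e+04 m², 10·log₁₀ of that is 40.831 dB.
L_p = 107.2 − 40.831 = 66.37 dB.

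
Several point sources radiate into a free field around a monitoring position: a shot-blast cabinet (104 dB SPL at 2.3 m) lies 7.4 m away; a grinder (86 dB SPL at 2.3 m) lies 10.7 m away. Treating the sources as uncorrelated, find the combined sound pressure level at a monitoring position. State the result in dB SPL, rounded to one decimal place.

Propagate each source to the receiver with L = L_ref − 20·log₁₀(r/r_ref), then add intensities.
shot-blast cabinet: 104 − 20·log₁₀(7.4/2.3) = 104 − 10.15 = 93.85 dB SPL.
grinder: 86 − 20·log₁₀(10.7/2.3) = 86 − 13.35 = 72.65 dB SPL.
Σ 10^(L/10) = 2.445e+09 → L_total = 10·log₁₀(2.445e+09) = 93.88 dB SPL.

93.9 dB SPL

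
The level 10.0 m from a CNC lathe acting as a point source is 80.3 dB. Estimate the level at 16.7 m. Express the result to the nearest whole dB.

76 dB

For a point source, L₂ = L₁ − 20·log₁₀(r₂/r₁).
L₂ = 80.3 − 20·log₁₀(16.7/10.0) = 80.3 − 4.454 = 75.85 dB.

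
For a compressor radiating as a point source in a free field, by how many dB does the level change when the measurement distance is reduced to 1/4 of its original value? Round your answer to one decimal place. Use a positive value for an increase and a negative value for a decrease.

With spherical spreading the level changes by −20·log₁₀(r₂/r₁).
ΔL = −20·log₁₀(0.25) = +12.04 dB.

+12.0 dB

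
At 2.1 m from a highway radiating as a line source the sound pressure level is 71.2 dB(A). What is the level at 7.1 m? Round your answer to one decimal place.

Cylindrical spreading from a line source gives a 10·log₁₀(r₂/r₁) drop.
L₂ = 71.2 − 10·log₁₀(7.1/2.1) = 71.2 − 5.290 = 65.91 dB(A).

65.9 dB(A)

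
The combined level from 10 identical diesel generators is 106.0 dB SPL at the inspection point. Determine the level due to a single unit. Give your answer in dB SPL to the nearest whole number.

96 dB SPL

Dividing the total intensity by 10 lowers the level by 10·log₁₀ 10 = 10.000 dB: L₁ = 106.0 − 10.000.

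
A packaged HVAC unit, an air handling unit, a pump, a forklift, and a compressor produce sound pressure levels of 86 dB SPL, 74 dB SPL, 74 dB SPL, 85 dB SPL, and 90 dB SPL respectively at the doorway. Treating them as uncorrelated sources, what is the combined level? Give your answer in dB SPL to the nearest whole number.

For uncorrelated sources the intensities add, so convert each level to linear form, sum, and take 10·log₁₀ of the total.
Σ 10^(L/10) = 10^(86/10) + 10^(74/10) + 10^(74/10) + 10^(85/10) + 10^(90/10) = 1.765e+09.
L_total = 10·log₁₀(1.765e+09) = 92.47 dB SPL.

92 dB SPL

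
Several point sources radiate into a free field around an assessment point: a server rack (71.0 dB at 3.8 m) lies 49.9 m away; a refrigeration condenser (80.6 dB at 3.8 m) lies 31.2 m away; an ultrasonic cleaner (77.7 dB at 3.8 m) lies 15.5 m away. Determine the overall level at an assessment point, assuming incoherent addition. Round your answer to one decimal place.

Propagate each source to the receiver with L = L_ref − 20·log₁₀(r/r_ref), then add intensities.
server rack: 71.0 − 20·log₁₀(49.9/3.8) = 71.0 − 22.37 = 48.63 dB.
refrigeration condenser: 80.6 − 20·log₁₀(31.2/3.8) = 80.6 − 18.29 = 62.31 dB.
ultrasonic cleaner: 77.7 − 20·log₁₀(15.5/3.8) = 77.7 − 12.21 = 65.49 dB.
Σ 10^(L/10) = 5.315e+06 → L_total = 10·log₁₀(5.315e+06) = 67.26 dB.

67.3 dB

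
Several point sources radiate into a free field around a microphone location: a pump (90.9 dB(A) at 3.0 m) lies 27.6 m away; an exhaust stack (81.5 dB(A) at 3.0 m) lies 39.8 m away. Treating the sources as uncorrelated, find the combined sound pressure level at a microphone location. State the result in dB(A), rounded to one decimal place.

Apply inverse-square spreading to bring every level to the receiver, then sum 10^(L/10).
pump: 90.9 − 20·log₁₀(27.6/3.0) = 90.9 − 19.28 = 71.62 dB(A).
exhaust stack: 81.5 − 20·log₁₀(39.8/3.0) = 81.5 − 22.46 = 59.04 dB(A).
Σ 10^(L/10) = 1.534e+07 → L_total = 10·log₁₀(1.534e+07) = 71.86 dB(A).

71.9 dB(A)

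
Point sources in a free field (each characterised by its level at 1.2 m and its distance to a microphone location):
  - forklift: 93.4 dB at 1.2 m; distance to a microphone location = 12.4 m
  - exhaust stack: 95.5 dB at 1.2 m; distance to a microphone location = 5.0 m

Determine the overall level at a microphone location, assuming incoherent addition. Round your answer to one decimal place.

First find each source's level at the receiver (point-source: −20·log₁₀(r/r_ref)), then combine on an intensity basis.
forklift: 93.4 − 20·log₁₀(12.4/1.2) = 93.4 − 20.28 = 73.12 dB.
exhaust stack: 95.5 − 20·log₁₀(5.0/1.2) = 95.5 − 12.40 = 83.10 dB.
Σ 10^(L/10) = 2.249e+08 → L_total = 10·log₁₀(2.249e+08) = 83.52 dB.

83.5 dB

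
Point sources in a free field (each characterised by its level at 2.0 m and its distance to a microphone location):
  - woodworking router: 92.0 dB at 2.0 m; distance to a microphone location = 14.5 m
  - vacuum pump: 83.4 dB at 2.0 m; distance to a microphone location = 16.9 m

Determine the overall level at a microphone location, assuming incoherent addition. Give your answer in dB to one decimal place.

75.2 dB

First find each source's level at the receiver (point-source: −20·log₁₀(r/r_ref)), then combine on an intensity basis.
woodworking router: 92.0 − 20·log₁₀(14.5/2.0) = 92.0 − 17.21 = 74.79 dB.
vacuum pump: 83.4 − 20·log₁₀(16.9/2.0) = 83.4 − 18.54 = 64.86 dB.
Σ 10^(L/10) = 3.322e+07 → L_total = 10·log₁₀(3.322e+07) = 75.21 dB.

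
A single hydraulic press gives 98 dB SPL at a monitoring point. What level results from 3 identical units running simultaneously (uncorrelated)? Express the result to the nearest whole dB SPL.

L_total = L₁ + 10·log₁₀ N for N identical incoherent sources.
L_total = 98 + 10·log₁₀(3) = 98 + 4.771 = 102.77 dB SPL.

103 dB SPL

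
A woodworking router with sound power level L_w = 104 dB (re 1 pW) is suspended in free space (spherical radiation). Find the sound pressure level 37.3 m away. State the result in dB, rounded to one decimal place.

L_p = L_w − 10·log₁₀(4π·r²) with r = 37.3 m.
4π·r² = 1.748e+04 m², 10·log₁₀ of that is 42.426 dB.
L_p = 104 − 42.426 = 61.57 dB.

61.6 dB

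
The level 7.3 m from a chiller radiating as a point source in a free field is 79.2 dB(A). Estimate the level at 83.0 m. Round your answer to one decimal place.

58.1 dB(A)

Spherical spreading from a point source gives a 20·log₁₀(r₂/r₁) drop.
L₂ = 79.2 − 20·log₁₀(83.0/7.3) = 79.2 − 21.115 = 58.08 dB(A).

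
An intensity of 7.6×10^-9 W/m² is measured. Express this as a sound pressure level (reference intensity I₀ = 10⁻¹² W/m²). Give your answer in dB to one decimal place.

Dividing by I₀ shifts the exponent by 12: I/I₀ = 7.6×10^3.
L = 10·(0.8808 + 3) = 38.81 dB.

38.8 dB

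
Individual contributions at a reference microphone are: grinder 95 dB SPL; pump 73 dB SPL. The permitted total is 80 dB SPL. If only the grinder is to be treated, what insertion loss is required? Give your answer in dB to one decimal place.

The untreated sources together contribute 10^(73/10) = 1.995e+07, i.e. 73.00 dB SPL.
The limit corresponds to 10^(80/10) = 1.000e+08; subtracting the fixed part leaves 8.005e+07 for the grinder, i.e. 79.03 dB SPL.
Required insertion loss = 95 − 79.03 = 15.97 dB.

16.0 dB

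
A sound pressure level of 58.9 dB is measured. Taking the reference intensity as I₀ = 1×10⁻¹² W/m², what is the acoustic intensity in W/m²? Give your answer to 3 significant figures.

I = I₀·10^(L/10) = 10⁻¹² × 10^(58.9/10) = 10^(-6.110).

7.76e-07 W/m²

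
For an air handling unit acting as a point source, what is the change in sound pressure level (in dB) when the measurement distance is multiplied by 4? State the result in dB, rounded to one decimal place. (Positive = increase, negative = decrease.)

-12.0 dB

A point source loses 6 dB per doubling of distance; generally ΔL = −20·log₁₀(r₂/r₁).
ΔL = −20·log₁₀(4) = -12.04 dB.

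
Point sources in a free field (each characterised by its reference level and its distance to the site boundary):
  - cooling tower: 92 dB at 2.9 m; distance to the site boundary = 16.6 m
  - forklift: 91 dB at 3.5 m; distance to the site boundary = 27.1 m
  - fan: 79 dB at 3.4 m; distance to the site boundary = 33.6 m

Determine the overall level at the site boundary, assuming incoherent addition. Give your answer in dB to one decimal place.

78.5 dB

Propagate each source to the receiver with L = L_ref − 20·log₁₀(r/r_ref), then add intensities.
cooling tower: 92 − 20·log₁₀(16.6/2.9) = 92 − 15.15 = 76.85 dB.
forklift: 91 − 20·log₁₀(27.1/3.5) = 91 − 17.78 = 73.22 dB.
fan: 79 − 20·log₁₀(33.6/3.4) = 79 − 19.90 = 59.10 dB.
Σ 10^(L/10) = 7.018e+07 → L_total = 10·log₁₀(7.018e+07) = 78.46 dB.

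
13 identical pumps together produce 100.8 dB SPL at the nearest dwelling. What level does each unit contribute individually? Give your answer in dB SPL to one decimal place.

89.7 dB SPL

13 equal contributions raise the level by 10·log₁₀ 13 = 11.139 dB, so each unit alone gives 100.8 − 11.139.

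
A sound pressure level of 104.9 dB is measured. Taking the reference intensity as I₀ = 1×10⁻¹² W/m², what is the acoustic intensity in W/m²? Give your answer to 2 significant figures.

I = I₀·10^(L/10) = 10⁻¹² × 10^(104.9/10) = 10^(-1.510).

0.031 W/m²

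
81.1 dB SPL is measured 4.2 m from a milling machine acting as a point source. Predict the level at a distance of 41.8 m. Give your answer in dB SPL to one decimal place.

61.1 dB SPL

Point-source attenuation: ΔL = 20·log₁₀(r₂/r₁) = 20·log₁₀(41.8/4.2) = 19.959 dB.
L₂ = 81.1 − 20·log₁₀(41.8/4.2) = 81.1 − 19.959 = 61.14 dB SPL.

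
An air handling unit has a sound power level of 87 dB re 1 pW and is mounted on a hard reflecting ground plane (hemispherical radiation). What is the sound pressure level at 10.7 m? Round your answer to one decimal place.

The power spreads over a hemisphere of area 2π·r², so L_p = L_w − 10·log₁₀(2π·r²).
2π·r² = 719.4 m², 10·log₁₀ of that is 28.569 dB.
L_p = 87 − 28.569 = 58.43 dB.

58.4 dB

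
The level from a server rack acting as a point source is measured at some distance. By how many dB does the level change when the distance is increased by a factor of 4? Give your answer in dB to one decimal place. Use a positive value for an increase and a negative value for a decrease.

-12.0 dB

With spherical spreading the level changes by −20·log₁₀(r₂/r₁).
ΔL = −20·log₁₀(4) = -12.04 dB.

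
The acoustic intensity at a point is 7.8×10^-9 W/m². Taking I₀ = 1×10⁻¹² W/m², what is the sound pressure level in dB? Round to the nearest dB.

39 dB

Dividing by I₀ shifts the exponent by 12: I/I₀ = 7.8×10^3.
L = 10·(0.8921 + 3) = 38.92 dB.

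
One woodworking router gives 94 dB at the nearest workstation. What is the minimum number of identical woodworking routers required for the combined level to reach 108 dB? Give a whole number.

26

The shortfall is 108 − 94 = 14.0 dB, and N units add 10·log₁₀ N, so need 10·log₁₀ N ≥ 14.0.
N ≥ 10^(14.0/10) = 25.119, so N = 26.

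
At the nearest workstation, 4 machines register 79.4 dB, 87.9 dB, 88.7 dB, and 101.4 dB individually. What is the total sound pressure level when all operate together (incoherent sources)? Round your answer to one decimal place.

Incoherent sources combine by intensity addition: L_total = 10·log₁₀(Σ 10^(L_i/10)).
Σ 10^(L/10) = 10^(79.4/10) + 10^(87.9/10) + 10^(88.7/10) + 10^(101.4/10) = 1.525e+10.
L_total = 10·log₁₀(1.525e+10) = 101.83 dB.

101.8 dB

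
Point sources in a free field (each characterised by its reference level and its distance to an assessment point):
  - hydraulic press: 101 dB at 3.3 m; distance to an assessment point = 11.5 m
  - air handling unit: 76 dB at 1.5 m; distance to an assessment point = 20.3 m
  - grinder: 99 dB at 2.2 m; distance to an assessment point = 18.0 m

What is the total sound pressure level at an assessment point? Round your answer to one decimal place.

First find each source's level at the receiver (point-source: −20·log₁₀(r/r_ref)), then combine on an intensity basis.
hydraulic press: 101 − 20·log₁₀(11.5/3.3) = 101 − 10.84 = 90.16 dB.
air handling unit: 76 − 20·log₁₀(20.3/1.5) = 76 − 22.63 = 53.37 dB.
grinder: 99 − 20·log₁₀(18.0/2.2) = 99 − 18.26 = 80.74 dB.
Σ 10^(L/10) = 1.156e+09 → L_total = 10·log₁₀(1.156e+09) = 90.63 dB.

90.6 dB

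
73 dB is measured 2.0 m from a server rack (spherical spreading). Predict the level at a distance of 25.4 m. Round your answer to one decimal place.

50.9 dB

Spherical spreading from a point source gives a 20·log₁₀(r₂/r₁) drop.
L₂ = 73 − 20·log₁₀(25.4/2.0) = 73 − 22.076 = 50.92 dB.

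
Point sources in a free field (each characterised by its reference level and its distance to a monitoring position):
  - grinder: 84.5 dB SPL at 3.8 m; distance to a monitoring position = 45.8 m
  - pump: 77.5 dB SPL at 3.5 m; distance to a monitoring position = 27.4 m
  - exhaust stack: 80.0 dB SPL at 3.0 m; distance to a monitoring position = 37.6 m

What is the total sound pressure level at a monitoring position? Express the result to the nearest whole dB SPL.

Apply inverse-square spreading to bring every level to the receiver, then sum 10^(L/10).
grinder: 84.5 − 20·log₁₀(45.8/3.8) = 84.5 − 21.62 = 62.88 dB SPL.
pump: 77.5 − 20·log₁₀(27.4/3.5) = 77.5 − 17.87 = 59.63 dB SPL.
exhaust stack: 80.0 − 20·log₁₀(37.6/3.0) = 80.0 − 21.96 = 58.04 dB SPL.
Σ 10^(L/10) = 3.494e+06 → L_total = 10·log₁₀(3.494e+06) = 65.43 dB SPL.

65 dB SPL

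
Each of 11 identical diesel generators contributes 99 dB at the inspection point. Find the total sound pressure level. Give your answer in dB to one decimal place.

109.4 dB

N identical incoherent sources raise the level by 10·log₁₀ N.
L_total = 99 + 10·log₁₀(11) = 99 + 10.414 = 109.41 dB.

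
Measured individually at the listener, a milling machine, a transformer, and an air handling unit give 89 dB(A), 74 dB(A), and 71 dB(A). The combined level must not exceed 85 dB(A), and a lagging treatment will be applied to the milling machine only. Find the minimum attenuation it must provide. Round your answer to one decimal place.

Everything except the milling machine sums to 10^(74/10) + 10^(71/10) = 3.771e+07 in linear terms, 75.76 dB(A).
To meet 85 dB(A) overall, the treated milling machine may contribute at most 10^(85/10) − 3.771e+07 = 2.785e+08, i.e. 84.45 dB(A).
Required insertion loss = 89 − 84.45 = 4.55 dB.

4.6 dB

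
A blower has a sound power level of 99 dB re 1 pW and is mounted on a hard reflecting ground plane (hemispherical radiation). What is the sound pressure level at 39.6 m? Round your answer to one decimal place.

Free-field hemispherical radiation: L_p = L_w − 10·log₁₀(2π·r²), r = 39.6 m.
2π·r² = 9853 m², 10·log₁₀ of that is 39.936 dB.
L_p = 99 − 39.936 = 59.06 dB.

59.1 dB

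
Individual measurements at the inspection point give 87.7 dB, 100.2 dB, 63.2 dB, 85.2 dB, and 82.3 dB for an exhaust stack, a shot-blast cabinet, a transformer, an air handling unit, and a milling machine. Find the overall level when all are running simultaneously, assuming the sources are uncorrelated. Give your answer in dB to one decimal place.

100.6 dB

For uncorrelated sources the intensities add, so convert each level to linear form, sum, and take 10·log₁₀ of the total.
Σ 10^(L/10) = 10^(87.7/10) + 10^(100.2/10) + 10^(63.2/10) + 10^(85.2/10) + 10^(82.3/10) = 1.156e+10.
L_total = 10·log₁₀(1.156e+10) = 100.63 dB.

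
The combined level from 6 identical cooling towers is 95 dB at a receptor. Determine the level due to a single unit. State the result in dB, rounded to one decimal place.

6 equal contributions raise the level by 10·log₁₀ 6 = 7.782 dB, so each unit alone gives 95 − 7.782.

87.2 dB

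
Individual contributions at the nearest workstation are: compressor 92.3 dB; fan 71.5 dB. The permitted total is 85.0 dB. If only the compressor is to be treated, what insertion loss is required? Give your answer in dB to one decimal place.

Everything except the compressor sums to 10^(71.5/10) = 1.413e+07 in linear terms, 71.50 dB.
The limit corresponds to 10^(85.0/10) = 3.162e+08; subtracting the fixed part leaves 3.021e+08 for the compressor, i.e. 84.80 dB.
Required insertion loss = 92.3 − 84.80 = 7.50 dB.

7.5 dB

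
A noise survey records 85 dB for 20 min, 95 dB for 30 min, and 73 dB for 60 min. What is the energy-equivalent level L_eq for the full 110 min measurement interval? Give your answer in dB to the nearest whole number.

90 dB

L_eq = 10·log₁₀[(1/T)·Σ tᵢ·10^(Lᵢ/10)] with T = 110 min.
Σ tᵢ·10^(Lᵢ/10) = 20·10^(85/10) + 30·10^(95/10) + 60·10^(73/10) = 1.024e+11.
L_eq = 10·log₁₀(1.024e+11/110) = 89.69 dB.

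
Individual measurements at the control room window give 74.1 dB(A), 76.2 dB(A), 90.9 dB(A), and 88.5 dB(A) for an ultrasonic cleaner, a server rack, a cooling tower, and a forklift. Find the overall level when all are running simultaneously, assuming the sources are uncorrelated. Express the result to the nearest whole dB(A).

93 dB(A)

Incoherent sources combine by intensity addition: L_total = 10·log₁₀(Σ 10^(L_i/10)).
Σ 10^(L/10) = 10^(74.1/10) + 10^(76.2/10) + 10^(90.9/10) + 10^(88.5/10) = 2.006e+09.
L_total = 10·log₁₀(2.006e+09) = 93.02 dB(A).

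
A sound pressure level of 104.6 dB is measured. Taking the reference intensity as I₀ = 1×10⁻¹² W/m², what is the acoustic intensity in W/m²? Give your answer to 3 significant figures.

0.0288 W/m²

I/I₀ = 10^(104.6/10) = 2.884e+10, so I = 2.884e+10 × 10⁻¹² W/m².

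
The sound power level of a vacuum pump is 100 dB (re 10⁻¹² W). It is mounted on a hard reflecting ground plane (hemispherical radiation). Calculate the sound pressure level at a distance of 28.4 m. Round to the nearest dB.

The power spreads over a hemisphere of area 2π·r², so L_p = L_w − 10·log₁₀(2π·r²).
2π·r² = 5068 m², 10·log₁₀ of that is 37.048 dB.
L_p = 100 − 37.048 = 62.95 dB.

63 dB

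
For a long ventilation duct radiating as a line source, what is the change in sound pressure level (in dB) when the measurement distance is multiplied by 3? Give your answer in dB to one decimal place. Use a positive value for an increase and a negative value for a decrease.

-4.8 dB

With cylindrical spreading the level changes by −10·log₁₀(r₂/r₁).
ΔL = −10·log₁₀(3) = -4.77 dB.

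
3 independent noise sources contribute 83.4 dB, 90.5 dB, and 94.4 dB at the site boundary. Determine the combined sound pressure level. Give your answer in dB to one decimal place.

96.1 dB

Incoherent sources combine by intensity addition: L_total = 10·log₁₀(Σ 10^(L_i/10)).
Σ 10^(L/10) = 10^(83.4/10) + 10^(90.5/10) + 10^(94.4/10) = 4.095e+09.
L_total = 10·log₁₀(4.095e+09) = 96.12 dB.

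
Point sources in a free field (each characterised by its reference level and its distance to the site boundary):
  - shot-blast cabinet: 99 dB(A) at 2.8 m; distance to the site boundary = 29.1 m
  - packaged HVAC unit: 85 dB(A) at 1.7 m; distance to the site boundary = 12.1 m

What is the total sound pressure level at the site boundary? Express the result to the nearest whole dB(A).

Propagate each source to the receiver with L = L_ref − 20·log₁₀(r/r_ref), then add intensities.
shot-blast cabinet: 99 − 20·log₁₀(29.1/2.8) = 99 − 20.33 = 78.67 dB(A).
packaged HVAC unit: 85 − 20·log₁₀(12.1/1.7) = 85 − 17.05 = 67.95 dB(A).
Σ 10^(L/10) = 7.978e+07 → L_total = 10·log₁₀(7.978e+07) = 79.02 dB(A).

79 dB(A)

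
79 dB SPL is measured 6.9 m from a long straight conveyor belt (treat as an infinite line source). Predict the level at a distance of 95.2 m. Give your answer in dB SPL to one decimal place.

Cylindrical spreading from a line source gives a 10·log₁₀(r₂/r₁) drop.
L₂ = 79 − 10·log₁₀(95.2/6.9) = 79 − 11.398 = 67.60 dB SPL.

67.6 dB SPL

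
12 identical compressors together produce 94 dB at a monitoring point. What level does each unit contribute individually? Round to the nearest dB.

For N identical incoherent sources L_total = L₁ + 10·log₁₀ N, so L₁ = 94 − 10·log₁₀(12) = 94 − 10.792.

83 dB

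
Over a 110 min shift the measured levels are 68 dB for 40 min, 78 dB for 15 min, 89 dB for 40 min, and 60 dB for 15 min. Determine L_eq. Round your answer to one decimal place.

L_eq = 10·log₁₀[(1/T)·Σ tᵢ·10^(Lᵢ/10)] with T = 110 min.
Σ tᵢ·10^(Lᵢ/10) = 40·10^(68/10) + 15·10^(78/10) + 40·10^(89/10) + 15·10^(60/10) = 3.299e+10.
L_eq = 10·log₁₀(3.299e+10/110) = 84.77 dB.

84.8 dB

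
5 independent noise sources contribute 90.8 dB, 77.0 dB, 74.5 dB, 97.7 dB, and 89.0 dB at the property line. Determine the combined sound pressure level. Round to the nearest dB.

99 dB

Incoherent sources combine by intensity addition: L_total = 10·log₁₀(Σ 10^(L_i/10)).
Σ 10^(L/10) = 10^(90.8/10) + 10^(77.0/10) + 10^(74.5/10) + 10^(97.7/10) + 10^(89.0/10) = 7.963e+09.
L_total = 10·log₁₀(7.963e+09) = 99.01 dB.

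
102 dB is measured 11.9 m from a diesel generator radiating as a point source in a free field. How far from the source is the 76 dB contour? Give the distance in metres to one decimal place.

237.4 m

Point-source spreading drops the level by 20·log₁₀(r₂/r₁); inverting, r₂/r₁ = 10^(ΔL/20).
r₂ = 11.9·10^((102−76)/20) = 11.9·10^(26.0/20) = 237.44 m.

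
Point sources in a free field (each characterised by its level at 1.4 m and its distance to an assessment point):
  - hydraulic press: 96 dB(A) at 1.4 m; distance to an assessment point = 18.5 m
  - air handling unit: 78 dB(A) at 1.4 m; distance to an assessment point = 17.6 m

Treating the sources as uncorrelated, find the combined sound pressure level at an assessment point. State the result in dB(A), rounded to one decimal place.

First find each source's level at the receiver (point-source: −20·log₁₀(r/r_ref)), then combine on an intensity basis.
hydraulic press: 96 − 20·log₁₀(18.5/1.4) = 96 − 22.42 = 73.58 dB(A).
air handling unit: 78 − 20·log₁₀(17.6/1.4) = 78 − 21.99 = 56.01 dB(A).
Σ 10^(L/10) = 2.320e+07 → L_total = 10·log₁₀(2.320e+07) = 73.65 dB(A).

73.7 dB(A)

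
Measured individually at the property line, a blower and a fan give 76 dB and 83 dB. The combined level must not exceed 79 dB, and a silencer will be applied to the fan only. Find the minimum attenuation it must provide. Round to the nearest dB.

7 dB

Everything except the fan sums to 10^(76/10) = 3.981e+07 in linear terms, 76.00 dB.
To meet 79 dB overall, the treated fan may contribute at most 10^(79/10) − 3.981e+07 = 3.962e+07, i.e. 75.98 dB.
So the fan must be reduced from 83 to 75.98 dB: IL = 7.02 dB.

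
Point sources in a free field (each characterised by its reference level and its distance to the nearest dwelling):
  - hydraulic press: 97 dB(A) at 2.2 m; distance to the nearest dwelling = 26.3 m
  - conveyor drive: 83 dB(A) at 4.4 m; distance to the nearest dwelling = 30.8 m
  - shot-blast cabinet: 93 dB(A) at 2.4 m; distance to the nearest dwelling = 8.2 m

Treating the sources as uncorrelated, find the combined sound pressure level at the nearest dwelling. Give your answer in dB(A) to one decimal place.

83.2 dB(A)

First find each source's level at the receiver (point-source: −20·log₁₀(r/r_ref)), then combine on an intensity basis.
hydraulic press: 97 − 20·log₁₀(26.3/2.2) = 97 − 21.55 = 75.45 dB(A).
conveyor drive: 83 − 20·log₁₀(30.8/4.4) = 83 − 16.90 = 66.10 dB(A).
shot-blast cabinet: 93 − 20·log₁₀(8.2/2.4) = 93 − 10.67 = 82.33 dB(A).
Σ 10^(L/10) = 2.101e+08 → L_total = 10·log₁₀(2.101e+08) = 83.22 dB(A).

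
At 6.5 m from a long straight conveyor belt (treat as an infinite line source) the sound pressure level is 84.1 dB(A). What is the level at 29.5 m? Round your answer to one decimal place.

77.5 dB(A)

Cylindrical spreading from a line source gives a 10·log₁₀(r₂/r₁) drop.
L₂ = 84.1 − 10·log₁₀(29.5/6.5) = 84.1 − 6.569 = 77.53 dB(A).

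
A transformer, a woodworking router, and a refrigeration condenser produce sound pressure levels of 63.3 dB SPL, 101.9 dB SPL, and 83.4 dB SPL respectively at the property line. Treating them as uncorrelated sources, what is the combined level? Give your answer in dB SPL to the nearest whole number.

For uncorrelated sources the intensities add, so convert each level to linear form, sum, and take 10·log₁₀ of the total.
Σ 10^(L/10) = 10^(63.3/10) + 10^(101.9/10) + 10^(83.4/10) = 1.571e+10.
L_total = 10·log₁₀(1.571e+10) = 101.96 dB SPL.

102 dB SPL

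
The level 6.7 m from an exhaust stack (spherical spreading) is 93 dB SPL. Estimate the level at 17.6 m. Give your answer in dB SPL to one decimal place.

For a point source, L₂ = L₁ − 20·log₁₀(r₂/r₁).
L₂ = 93 − 20·log₁₀(17.6/6.7) = 93 − 8.389 = 84.61 dB SPL.

84.6 dB SPL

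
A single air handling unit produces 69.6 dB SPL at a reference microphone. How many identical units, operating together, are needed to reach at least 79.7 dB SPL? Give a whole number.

11

N identical sources give L₁ + 10·log₁₀ N, so require 10·log₁₀ N ≥ 79.7 − 69.6 = 10.1 dB.
N ≥ 10^(10.1/10) = 10.233, so N = 11.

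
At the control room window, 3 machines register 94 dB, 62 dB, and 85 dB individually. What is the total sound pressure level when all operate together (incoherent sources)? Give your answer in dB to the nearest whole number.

Incoherent sources combine by intensity addition: L_total = 10·log₁₀(Σ 10^(L_i/10)).
Σ 10^(L/10) = 10^(94/10) + 10^(62/10) + 10^(85/10) = 2.830e+09.
L_total = 10·log₁₀(2.830e+09) = 94.52 dB.

95 dB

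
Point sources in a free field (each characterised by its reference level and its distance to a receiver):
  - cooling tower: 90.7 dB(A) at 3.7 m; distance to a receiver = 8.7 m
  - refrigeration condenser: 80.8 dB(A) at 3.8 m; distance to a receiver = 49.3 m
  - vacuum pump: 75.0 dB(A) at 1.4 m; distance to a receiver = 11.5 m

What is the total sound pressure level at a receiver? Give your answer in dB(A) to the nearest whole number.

First find each source's level at the receiver (point-source: −20·log₁₀(r/r_ref)), then combine on an intensity basis.
cooling tower: 90.7 − 20·log₁₀(8.7/3.7) = 90.7 − 7.43 = 83.27 dB(A).
refrigeration condenser: 80.8 − 20·log₁₀(49.3/3.8) = 80.8 − 22.26 = 58.54 dB(A).
vacuum pump: 75.0 − 20·log₁₀(11.5/1.4) = 75.0 − 18.29 = 56.71 dB(A).
Σ 10^(L/10) = 2.137e+08 → L_total = 10·log₁₀(2.137e+08) = 83.30 dB(A).

83 dB(A)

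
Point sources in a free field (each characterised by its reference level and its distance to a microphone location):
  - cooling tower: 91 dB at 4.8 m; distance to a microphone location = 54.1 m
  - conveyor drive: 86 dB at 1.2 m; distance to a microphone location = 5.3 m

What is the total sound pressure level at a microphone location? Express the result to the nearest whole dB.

75 dB

Apply inverse-square spreading to bring every level to the receiver, then sum 10^(L/10).
cooling tower: 91 − 20·log₁₀(54.1/4.8) = 91 − 21.04 = 69.96 dB.
conveyor drive: 86 − 20·log₁₀(5.3/1.2) = 86 − 12.90 = 73.10 dB.
Σ 10^(L/10) = 3.032e+07 → L_total = 10·log₁₀(3.032e+07) = 74.82 dB.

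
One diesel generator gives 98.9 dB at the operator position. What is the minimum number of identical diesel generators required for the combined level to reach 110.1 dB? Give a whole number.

14

N identical sources give L₁ + 10·log₁₀ N, so require 10·log₁₀ N ≥ 110.1 − 98.9 = 11.2 dB.
N ≥ 10^(11.2/10) = 13.183, so N = 14.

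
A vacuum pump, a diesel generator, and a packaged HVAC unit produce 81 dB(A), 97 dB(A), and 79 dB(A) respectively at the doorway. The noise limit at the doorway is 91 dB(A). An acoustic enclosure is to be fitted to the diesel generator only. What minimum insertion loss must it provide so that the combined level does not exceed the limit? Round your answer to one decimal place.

The untreated sources together contribute 10^(81/10) + 10^(79/10) = 2.053e+08, i.e. 83.12 dB(A).
The limit corresponds to 10^(91/10) = 1.259e+09; subtracting the fixed part leaves 1.054e+09 for the diesel generator, i.e. 90.23 dB(A).
So the diesel generator must be reduced from 97 to 90.23 dB(A): IL = 6.77 dB.

6.8 dB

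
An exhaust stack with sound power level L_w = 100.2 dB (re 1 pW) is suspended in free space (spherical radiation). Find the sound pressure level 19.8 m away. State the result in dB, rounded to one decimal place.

L_p = L_w − 10·log₁₀(4π·r²) with r = 19.8 m.
4π·r² = 4927 m², 10·log₁₀ of that is 36.925 dB.
L_p = 100.2 − 36.925 = 63.27 dB.

63.3 dB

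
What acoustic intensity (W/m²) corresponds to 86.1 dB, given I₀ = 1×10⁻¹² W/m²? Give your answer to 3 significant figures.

L = 10·log₁₀(I/I₀) ⇒ I = I₀·10^(L/10) = 10⁻¹² × 10^8.61.

0.000407 W/m²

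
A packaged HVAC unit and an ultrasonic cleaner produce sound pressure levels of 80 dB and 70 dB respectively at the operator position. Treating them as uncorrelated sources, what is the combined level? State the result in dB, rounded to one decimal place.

80.4 dB

For uncorrelated sources the intensities add, so convert each level to linear form, sum, and take 10·log₁₀ of the total.
Σ 10^(L/10) = 10^(80/10) + 10^(70/10) = 1.100e+08.
L_total = 10·log₁₀(1.100e+08) = 80.41 dB.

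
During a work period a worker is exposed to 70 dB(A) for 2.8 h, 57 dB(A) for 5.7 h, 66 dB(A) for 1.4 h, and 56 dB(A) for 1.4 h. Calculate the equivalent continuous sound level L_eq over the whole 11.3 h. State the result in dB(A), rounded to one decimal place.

The energy average is taken in the linear domain: L_eq = 10·log₁₀[(Σ tᵢ·10^(Lᵢ/10))/T], T = 11.3 h.
Σ tᵢ·10^(Lᵢ/10) = 2.8·10^(70/10) + 5.7·10^(57/10) + 1.4·10^(66/10) + 1.4·10^(56/10) = 3.699e+07.
L_eq = 10·log₁₀(3.699e+07/11.3) = 65.15 dB(A).

65.1 dB(A)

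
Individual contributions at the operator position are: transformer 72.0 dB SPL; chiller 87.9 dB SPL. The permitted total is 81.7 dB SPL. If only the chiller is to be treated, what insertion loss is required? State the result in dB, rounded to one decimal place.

The untreated sources together contribute 10^(72.0/10) = 1.585e+07, i.e. 72.00 dB SPL.
To meet 81.7 dB SPL overall, the treated chiller may contribute at most 10^(81.7/10) − 1.585e+07 = 1.321e+08, i.e. 81.21 dB SPL.
Required insertion loss = 87.9 − 81.21 = 6.69 dB.

6.7 dB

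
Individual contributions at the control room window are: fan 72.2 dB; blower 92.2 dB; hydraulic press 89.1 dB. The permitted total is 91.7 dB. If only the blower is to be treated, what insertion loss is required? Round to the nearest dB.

Fixed contribution from the other sources: Σ 10^(L/10) = 10^(72.2/10) + 10^(89.1/10) = 8.294e+08 (89.19 dB).
The limit corresponds to 10^(91.7/10) = 1.479e+09; subtracting the fixed part leaves 6.497e+08 for the blower, i.e. 88.13 dB.
Required insertion loss = 92.2 − 88.13 = 4.07 dB.

4 dB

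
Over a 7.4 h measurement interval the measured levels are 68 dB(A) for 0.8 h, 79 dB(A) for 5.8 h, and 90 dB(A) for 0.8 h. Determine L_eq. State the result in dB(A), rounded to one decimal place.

82.3 dB(A)

Weight each interval's intensity by its duration and average over T = 7.4 h:
Σ tᵢ·10^(Lᵢ/10) = 0.8·10^(68/10) + 5.8·10^(79/10) + 0.8·10^(90/10) = 1.266e+09.
L_eq = 10·log₁₀(1.266e+09/7.4) = 82.33 dB(A).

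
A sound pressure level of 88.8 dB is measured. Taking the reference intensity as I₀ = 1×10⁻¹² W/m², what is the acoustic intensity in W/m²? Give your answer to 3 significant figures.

I/I₀ = 10^(88.8/10) = 7.586e+08, so I = 7.586e+08 × 10⁻¹² W/m².

0.000759 W/m²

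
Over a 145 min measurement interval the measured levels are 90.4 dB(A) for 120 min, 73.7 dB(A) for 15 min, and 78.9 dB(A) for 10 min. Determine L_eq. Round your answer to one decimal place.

L_eq = 10·log₁₀[(1/T)·Σ tᵢ·10^(Lᵢ/10)] with T = 145 min.
Σ tᵢ·10^(Lᵢ/10) = 120·10^(90.4/10) + 15·10^(73.7/10) + 10·10^(78.9/10) = 1.327e+11.
L_eq = 10·log₁₀(1.327e+11/145) = 89.62 dB(A).

89.6 dB(A)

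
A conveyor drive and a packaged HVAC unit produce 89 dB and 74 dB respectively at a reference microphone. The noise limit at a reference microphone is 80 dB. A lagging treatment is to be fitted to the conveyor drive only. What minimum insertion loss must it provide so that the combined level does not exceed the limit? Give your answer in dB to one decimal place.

Fixed contribution from the other source: Σ 10^(L/10) = 10^(74/10) = 2.512e+07 (74.00 dB).
To meet 80 dB overall, the treated conveyor drive may contribute at most 10^(80/10) − 2.512e+07 = 7.488e+07, i.e. 78.74 dB.
So the conveyor drive must be reduced from 89 to 78.74 dB: IL = 10.26 dB.

10.3 dB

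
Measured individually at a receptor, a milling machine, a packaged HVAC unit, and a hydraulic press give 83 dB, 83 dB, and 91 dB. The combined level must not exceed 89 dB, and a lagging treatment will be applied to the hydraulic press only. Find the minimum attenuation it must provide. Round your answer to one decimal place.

Everything except the hydraulic press sums to 10^(83/10) + 10^(83/10) = 3.991e+08 in linear terms, 86.01 dB.
To meet 89 dB overall, the treated hydraulic press may contribute at most 10^(89/10) − 3.991e+08 = 3.953e+08, i.e. 85.97 dB.
So the hydraulic press must be reduced from 91 to 85.97 dB: IL = 5.03 dB.

5.0 dB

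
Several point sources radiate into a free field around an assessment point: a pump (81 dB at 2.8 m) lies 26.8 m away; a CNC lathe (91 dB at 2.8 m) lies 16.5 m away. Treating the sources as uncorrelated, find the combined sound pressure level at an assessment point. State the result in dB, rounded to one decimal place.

First find each source's level at the receiver (point-source: −20·log₁₀(r/r_ref)), then combine on an intensity basis.
pump: 81 − 20·log₁₀(26.8/2.8) = 81 − 19.62 = 61.38 dB.
CNC lathe: 91 − 20·log₁₀(16.5/2.8) = 91 − 15.41 = 75.59 dB.
Σ 10^(L/10) = 3.763e+07 → L_total = 10·log₁₀(3.763e+07) = 75.76 dB.

75.8 dB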